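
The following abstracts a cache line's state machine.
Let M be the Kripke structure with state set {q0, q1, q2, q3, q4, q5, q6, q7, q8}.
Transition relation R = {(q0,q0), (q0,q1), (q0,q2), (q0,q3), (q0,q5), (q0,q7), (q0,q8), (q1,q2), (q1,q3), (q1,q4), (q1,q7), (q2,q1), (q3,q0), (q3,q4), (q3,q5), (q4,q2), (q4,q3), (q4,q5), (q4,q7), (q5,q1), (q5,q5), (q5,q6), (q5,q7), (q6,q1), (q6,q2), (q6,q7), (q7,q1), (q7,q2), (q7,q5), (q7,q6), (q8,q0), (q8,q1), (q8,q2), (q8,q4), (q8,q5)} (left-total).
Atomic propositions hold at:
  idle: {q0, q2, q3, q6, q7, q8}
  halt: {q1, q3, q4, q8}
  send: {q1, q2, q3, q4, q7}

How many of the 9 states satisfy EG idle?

EG idle: greatest fixpoint, start Z0 = {q0, q2, q3, q6, q7, q8}, keep only states in Sat with some successor in Z. Z1 = {q0, q3, q6, q7, q8}; fixed.
Sat(EG idle) = {q0, q3, q6, q7, q8}
|Sat(EG idle)| = |{q0, q3, q6, q7, q8}| = 5.

5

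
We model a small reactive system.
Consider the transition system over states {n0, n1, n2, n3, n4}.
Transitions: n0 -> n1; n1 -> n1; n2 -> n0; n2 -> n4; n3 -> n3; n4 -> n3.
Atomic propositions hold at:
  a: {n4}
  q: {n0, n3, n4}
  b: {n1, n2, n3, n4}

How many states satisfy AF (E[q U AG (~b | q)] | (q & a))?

2

Sat(~b) = {n0}
Sat(~b | q) = {n0, n3, n4}
AG (~b | q): greatest fixpoint, start Z0 = {n0, n3, n4}, keep only states in Sat with every successor in Z. Z1 = {n3, n4}; fixed.
Sat(AG (~b | q)) = {n3, n4}
E[q U AG (~b | q)]: least fixpoint, start Z0 = Sat(AG (~b | q)) = {n3, n4}, add states in Sat(q) with some successor in Z. Already a fixed point.
Sat(E[q U AG (~b | q)]) = {n3, n4}
Sat(q & a) = {n4}
Sat(E[q U AG (~b | q)] | (q & a)) = {n3, n4}
AF (E[q U AG (~b | q)] | (q & a)): least fixpoint, start Z0 = {n3, n4}, add states with every successor in Z. Already a fixed point.
Sat(AF (E[q U AG (~b | q)] | (q & a))) = {n3, n4}
|Sat(AF (E[q U AG (~b | q)] | (q & a)))| = |{n3, n4}| = 2.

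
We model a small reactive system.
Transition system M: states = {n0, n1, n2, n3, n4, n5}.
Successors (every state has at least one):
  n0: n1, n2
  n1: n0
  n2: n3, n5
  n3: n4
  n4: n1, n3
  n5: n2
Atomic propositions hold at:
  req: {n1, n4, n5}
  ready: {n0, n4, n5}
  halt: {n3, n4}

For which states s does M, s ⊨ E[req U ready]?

E[req U ready]: least fixpoint, start Z0 = Sat(ready) = {n0, n4, n5}, add states in Sat(req) with some successor in Z. Z1 = {n0, n1, n4, n5}; fixed.
Sat(E[req U ready]) = {n0, n1, n4, n5}

{n0, n1, n4, n5}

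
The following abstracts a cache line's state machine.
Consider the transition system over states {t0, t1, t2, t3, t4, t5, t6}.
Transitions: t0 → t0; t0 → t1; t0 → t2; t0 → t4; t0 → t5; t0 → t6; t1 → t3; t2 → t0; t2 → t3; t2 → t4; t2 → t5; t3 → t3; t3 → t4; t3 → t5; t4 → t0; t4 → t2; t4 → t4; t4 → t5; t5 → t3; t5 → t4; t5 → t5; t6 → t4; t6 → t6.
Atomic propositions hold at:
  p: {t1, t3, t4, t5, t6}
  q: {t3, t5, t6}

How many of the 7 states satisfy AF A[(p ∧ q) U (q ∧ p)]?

Sat(p ∧ q) = {t3, t5, t6}
Sat(q ∧ p) = {t3, t5, t6}
A[(p ∧ q) U (q ∧ p)]: least fixpoint, start Z0 = Sat((q ∧ p)) = {t3, t5, t6}, add states in Sat(p ∧ q) with every successor in Z. Already a fixed point.
Sat(A[(p ∧ q) U (q ∧ p)]) = {t3, t5, t6}
AF A[(p ∧ q) U (q ∧ p)]: least fixpoint, start Z0 = {t3, t5, t6}, add states with every successor in Z. Z1 = {t1, t3, t5, t6}; fixed.
Sat(AF A[(p ∧ q) U (q ∧ p)]) = {t1, t3, t5, t6}
|Sat(AF A[(p ∧ q) U (q ∧ p)])| = |{t1, t3, t5, t6}| = 4.

4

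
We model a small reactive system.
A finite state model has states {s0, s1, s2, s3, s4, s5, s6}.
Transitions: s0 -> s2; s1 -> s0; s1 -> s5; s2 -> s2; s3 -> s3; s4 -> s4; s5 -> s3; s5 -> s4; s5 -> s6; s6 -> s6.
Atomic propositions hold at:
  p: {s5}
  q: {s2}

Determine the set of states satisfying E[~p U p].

{s1, s5}

Sat(~p) = {s0, s1, s2, s3, s4, s6}
E[~p U p]: least fixpoint, start Z0 = Sat(p) = {s5}, add states in Sat(~p) with some successor in Z. Z1 = {s1, s5}; fixed.
Sat(E[~p U p]) = {s1, s5}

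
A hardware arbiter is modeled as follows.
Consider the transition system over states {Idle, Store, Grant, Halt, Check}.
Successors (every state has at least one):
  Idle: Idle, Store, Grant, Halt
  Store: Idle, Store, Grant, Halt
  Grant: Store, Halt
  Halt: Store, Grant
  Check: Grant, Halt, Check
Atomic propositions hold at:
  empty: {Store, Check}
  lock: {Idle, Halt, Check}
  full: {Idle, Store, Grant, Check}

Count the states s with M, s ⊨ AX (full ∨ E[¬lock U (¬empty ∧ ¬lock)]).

Sat(¬lock) = {Store, Grant}
Sat(¬empty) = {Idle, Grant, Halt}
Sat(¬empty ∧ ¬lock) = {Grant}
E[¬lock U (¬empty ∧ ¬lock)]: least fixpoint, start Z0 = Sat((¬empty ∧ ¬lock)) = {Grant}, add states in Sat(¬lock) with some successor in Z. Z1 = {Store, Grant}; fixed.
Sat(E[¬lock U (¬empty ∧ ¬lock)]) = {Store, Grant}
Sat(full ∨ E[¬lock U (¬empty ∧ ¬lock)]) = {Idle, Store, Grant, Check}
Sat(AX (full ∨ E[¬lock U (¬empty ∧ ¬lock)])) = {s : every successor in {Idle, Store, Grant, Check}} = {Halt}
|Sat(AX (full ∨ E[¬lock U (¬empty ∧ ¬lock)]))| = |{Halt}| = 1.

1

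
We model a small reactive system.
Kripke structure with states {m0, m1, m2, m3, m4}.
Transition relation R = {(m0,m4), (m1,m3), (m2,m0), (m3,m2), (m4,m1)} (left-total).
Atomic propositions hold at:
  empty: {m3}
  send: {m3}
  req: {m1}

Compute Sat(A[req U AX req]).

Sat(AX req) = {s : every successor in {m1}} = {m4}
A[req U AX req]: least fixpoint, start Z0 = Sat(AX req) = {m4}, add states in Sat(req) with every successor in Z. Already a fixed point.
Sat(A[req U AX req]) = {m4}

{m4}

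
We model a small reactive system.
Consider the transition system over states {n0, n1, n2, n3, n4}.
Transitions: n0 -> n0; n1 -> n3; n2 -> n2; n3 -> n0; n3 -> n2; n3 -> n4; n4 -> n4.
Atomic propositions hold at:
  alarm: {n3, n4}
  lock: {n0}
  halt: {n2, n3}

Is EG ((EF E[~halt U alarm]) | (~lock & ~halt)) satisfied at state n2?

Sat(~halt) = {n0, n1, n4}
E[~halt U alarm]: least fixpoint, start Z0 = Sat(alarm) = {n3, n4}, add states in Sat(~halt) with some successor in Z. Z1 = {n1, n3, n4}; fixed.
Sat(E[~halt U alarm]) = {n1, n3, n4}
EF E[~halt U alarm]: least fixpoint, start Z0 = {n1, n3, n4}, add states with some successor in Z. Already a fixed point.
Sat(EF E[~halt U alarm]) = {n1, n3, n4}
Sat(~lock) = {n1, n2, n3, n4}
Sat(~lock & ~halt) = {n1, n4}
Sat((EF E[~halt U alarm]) | (~lock & ~halt)) = {n1, n3, n4}
EG ((EF E[~halt U alarm]) | (~lock & ~halt)): greatest fixpoint, start Z0 = {n1, n3, n4}, keep only states in Sat with some successor in Z. Already a fixed point.
Sat(EG ((EF E[~halt U alarm]) | (~lock & ~halt))) = {n1, n3, n4}
n2 ∉ Sat(EG ((EF E[~halt U alarm]) | (~lock & ~halt))) = {n1, n3, n4}, so the formula does not hold at n2.

No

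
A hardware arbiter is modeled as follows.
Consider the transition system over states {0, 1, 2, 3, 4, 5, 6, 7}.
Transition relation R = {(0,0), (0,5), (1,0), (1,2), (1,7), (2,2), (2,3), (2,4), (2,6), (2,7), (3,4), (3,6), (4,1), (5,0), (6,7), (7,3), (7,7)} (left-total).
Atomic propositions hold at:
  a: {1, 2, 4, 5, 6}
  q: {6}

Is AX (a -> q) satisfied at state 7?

Sat(a -> q) = {0, 3, 6, 7}
Sat(AX (a -> q)) = {s : every successor in {0, 3, 6, 7}} = {5, 6, 7}
7 ∈ Sat(AX (a -> q)) = {5, 6, 7}, so the formula holds at 7.

Yes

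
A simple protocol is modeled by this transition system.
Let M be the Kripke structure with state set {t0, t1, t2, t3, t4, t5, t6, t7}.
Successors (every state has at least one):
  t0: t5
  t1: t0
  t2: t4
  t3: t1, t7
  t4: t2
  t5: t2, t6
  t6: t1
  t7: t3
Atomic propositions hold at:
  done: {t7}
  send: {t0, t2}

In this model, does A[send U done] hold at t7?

Yes

A[send U done]: least fixpoint, start Z0 = Sat(done) = {t7}, add states in Sat(send) with every successor in Z. Already a fixed point.
Sat(A[send U done]) = {t7}
t7 ∈ Sat(A[send U done]) = {t7}, so the formula holds at t7.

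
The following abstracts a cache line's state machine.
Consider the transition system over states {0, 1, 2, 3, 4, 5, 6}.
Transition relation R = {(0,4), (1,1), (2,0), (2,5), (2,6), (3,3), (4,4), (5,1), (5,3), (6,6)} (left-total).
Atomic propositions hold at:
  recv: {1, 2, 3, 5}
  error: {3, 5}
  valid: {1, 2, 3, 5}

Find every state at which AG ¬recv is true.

Sat(¬recv) = {0, 4, 6}
AG ¬recv: greatest fixpoint, start Z0 = {0, 4, 6}, keep only states in Sat with every successor in Z. Already a fixed point.
Sat(AG ¬recv) = {0, 4, 6}

{0, 4, 6}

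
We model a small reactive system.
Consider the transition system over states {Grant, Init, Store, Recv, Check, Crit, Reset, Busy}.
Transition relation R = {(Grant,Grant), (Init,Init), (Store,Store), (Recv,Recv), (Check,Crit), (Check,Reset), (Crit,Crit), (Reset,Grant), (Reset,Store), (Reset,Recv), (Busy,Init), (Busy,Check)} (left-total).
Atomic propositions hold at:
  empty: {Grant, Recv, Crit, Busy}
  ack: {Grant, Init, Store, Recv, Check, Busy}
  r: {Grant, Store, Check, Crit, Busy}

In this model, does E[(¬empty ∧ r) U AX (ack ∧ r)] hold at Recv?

No

Sat(¬empty) = {Init, Store, Check, Reset}
Sat(¬empty ∧ r) = {Store, Check}
Sat(ack ∧ r) = {Grant, Store, Check, Busy}
Sat(AX (ack ∧ r)) = {s : every successor in {Grant, Store, Check, Busy}} = {Grant, Store}
E[(¬empty ∧ r) U AX (ack ∧ r)]: least fixpoint, start Z0 = Sat(AX (ack ∧ r)) = {Grant, Store}, add states in Sat(¬empty ∧ r) with some successor in Z. Already a fixed point.
Sat(E[(¬empty ∧ r) U AX (ack ∧ r)]) = {Grant, Store}
Recv ∉ Sat(E[(¬empty ∧ r) U AX (ack ∧ r)]) = {Grant, Store}, so the formula does not hold at Recv.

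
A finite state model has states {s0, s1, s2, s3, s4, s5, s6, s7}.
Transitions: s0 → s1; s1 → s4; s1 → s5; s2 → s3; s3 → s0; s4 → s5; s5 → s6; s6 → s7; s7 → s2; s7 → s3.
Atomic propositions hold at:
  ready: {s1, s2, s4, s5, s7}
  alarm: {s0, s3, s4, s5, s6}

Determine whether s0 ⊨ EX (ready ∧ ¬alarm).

Yes

Sat(¬alarm) = {s1, s2, s7}
Sat(ready ∧ ¬alarm) = {s1, s2, s7}
Sat(EX (ready ∧ ¬alarm)) = {s : some successor in {s1, s2, s7}} = {s0, s6, s7}
s0 ∈ Sat(EX (ready ∧ ¬alarm)) = {s0, s6, s7}, so the formula holds at s0.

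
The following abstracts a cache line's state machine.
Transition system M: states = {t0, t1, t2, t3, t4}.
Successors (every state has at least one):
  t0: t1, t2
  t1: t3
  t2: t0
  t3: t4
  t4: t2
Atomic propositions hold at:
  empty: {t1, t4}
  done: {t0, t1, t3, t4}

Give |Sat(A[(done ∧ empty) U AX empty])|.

2

Sat(done ∧ empty) = {t1, t4}
Sat(AX empty) = {s : every successor in {t1, t4}} = {t3}
A[(done ∧ empty) U AX empty]: least fixpoint, start Z0 = Sat(AX empty) = {t3}, add states in Sat(done ∧ empty) with every successor in Z. Z1 = {t1, t3}; fixed.
Sat(A[(done ∧ empty) U AX empty]) = {t1, t3}
|Sat(A[(done ∧ empty) U AX empty])| = |{t1, t3}| = 2.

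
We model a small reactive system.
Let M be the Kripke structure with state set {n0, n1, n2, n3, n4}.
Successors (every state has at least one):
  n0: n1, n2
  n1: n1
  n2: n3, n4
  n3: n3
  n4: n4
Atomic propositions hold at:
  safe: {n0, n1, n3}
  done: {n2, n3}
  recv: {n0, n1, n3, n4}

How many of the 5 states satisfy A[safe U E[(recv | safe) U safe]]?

3

Sat(recv | safe) = {n0, n1, n3, n4}
E[(recv | safe) U safe]: least fixpoint, start Z0 = Sat(safe) = {n0, n1, n3}, add states in Sat(recv | safe) with some successor in Z. Already a fixed point.
Sat(E[(recv | safe) U safe]) = {n0, n1, n3}
A[safe U E[(recv | safe) U safe]]: least fixpoint, start Z0 = Sat(E[(recv | safe) U safe]) = {n0, n1, n3}, add states in Sat(safe) with every successor in Z. Already a fixed point.
Sat(A[safe U E[(recv | safe) U safe]]) = {n0, n1, n3}
|Sat(A[safe U E[(recv | safe) U safe]])| = |{n0, n1, n3}| = 3.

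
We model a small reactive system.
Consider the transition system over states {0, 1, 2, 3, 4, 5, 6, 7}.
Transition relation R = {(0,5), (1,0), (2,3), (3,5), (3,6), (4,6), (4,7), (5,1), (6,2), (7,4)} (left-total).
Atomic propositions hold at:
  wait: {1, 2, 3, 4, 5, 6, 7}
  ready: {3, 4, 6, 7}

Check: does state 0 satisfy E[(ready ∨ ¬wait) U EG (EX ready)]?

No

Sat(¬wait) = {0}
Sat(ready ∨ ¬wait) = {0, 3, 4, 6, 7}
Sat(EX ready) = {s : some successor in {3, 4, 6, 7}} = {2, 3, 4, 7}
EG (EX ready): greatest fixpoint, start Z0 = {2, 3, 4, 7}, keep only states in Sat with some successor in Z. Z1 = {2, 4, 7}; Z2 = {4, 7}; fixed.
Sat(EG (EX ready)) = {4, 7}
E[(ready ∨ ¬wait) U EG (EX ready)]: least fixpoint, start Z0 = Sat(EG (EX ready)) = {4, 7}, add states in Sat(ready ∨ ¬wait) with some successor in Z. Already a fixed point.
Sat(E[(ready ∨ ¬wait) U EG (EX ready)]) = {4, 7}
0 ∉ Sat(E[(ready ∨ ¬wait) U EG (EX ready)]) = {4, 7}, so the formula does not hold at 0.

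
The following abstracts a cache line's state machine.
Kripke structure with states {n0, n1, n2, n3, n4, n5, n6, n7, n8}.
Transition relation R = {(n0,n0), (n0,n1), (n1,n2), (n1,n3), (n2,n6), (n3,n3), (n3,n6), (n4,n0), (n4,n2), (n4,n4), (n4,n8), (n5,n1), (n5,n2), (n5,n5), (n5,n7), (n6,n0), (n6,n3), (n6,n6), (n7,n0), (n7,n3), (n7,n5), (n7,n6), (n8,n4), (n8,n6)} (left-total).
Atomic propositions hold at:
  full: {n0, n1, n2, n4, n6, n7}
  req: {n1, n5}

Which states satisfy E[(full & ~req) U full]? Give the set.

{n0, n1, n2, n4, n6, n7}

Sat(~req) = {n0, n2, n3, n4, n6, n7, n8}
Sat(full & ~req) = {n0, n2, n4, n6, n7}
E[(full & ~req) U full]: least fixpoint, start Z0 = Sat(full) = {n0, n1, n2, n4, n6, n7}, add states in Sat(full & ~req) with some successor in Z. Already a fixed point.
Sat(E[(full & ~req) U full]) = {n0, n1, n2, n4, n6, n7}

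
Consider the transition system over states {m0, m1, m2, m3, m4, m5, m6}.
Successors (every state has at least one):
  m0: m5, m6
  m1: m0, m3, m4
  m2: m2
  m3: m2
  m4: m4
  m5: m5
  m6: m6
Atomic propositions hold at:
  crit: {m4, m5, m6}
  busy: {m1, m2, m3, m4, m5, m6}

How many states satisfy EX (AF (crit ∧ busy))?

5

Sat(crit ∧ busy) = {m4, m5, m6}
AF (crit ∧ busy): least fixpoint, start Z0 = {m4, m5, m6}, add states with every successor in Z. Z1 = {m0, m4, m5, m6}; fixed.
Sat(AF (crit ∧ busy)) = {m0, m4, m5, m6}
Sat(EX (AF (crit ∧ busy))) = {s : some successor in {m0, m4, m5, m6}} = {m0, m1, m4, m5, m6}
|Sat(EX (AF (crit ∧ busy)))| = |{m0, m1, m4, m5, m6}| = 5.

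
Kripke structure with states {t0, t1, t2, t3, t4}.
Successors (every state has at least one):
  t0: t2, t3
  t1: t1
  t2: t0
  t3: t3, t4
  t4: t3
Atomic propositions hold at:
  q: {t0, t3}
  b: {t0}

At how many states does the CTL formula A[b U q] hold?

2

A[b U q]: least fixpoint, start Z0 = Sat(q) = {t0, t3}, add states in Sat(b) with every successor in Z. Already a fixed point.
Sat(A[b U q]) = {t0, t3}
|Sat(A[b U q])| = |{t0, t3}| = 2.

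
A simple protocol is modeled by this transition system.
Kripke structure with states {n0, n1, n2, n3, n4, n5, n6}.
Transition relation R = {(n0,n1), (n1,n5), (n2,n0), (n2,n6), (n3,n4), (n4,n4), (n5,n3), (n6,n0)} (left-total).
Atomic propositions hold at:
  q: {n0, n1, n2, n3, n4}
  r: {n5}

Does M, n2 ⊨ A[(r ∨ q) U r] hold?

Sat(r ∨ q) = {n0, n1, n2, n3, n4, n5}
A[(r ∨ q) U r]: least fixpoint, start Z0 = Sat(r) = {n5}, add states in Sat(r ∨ q) with every successor in Z. Z1 = {n1, n5}; Z2 = {n0, n1, n5}; fixed.
Sat(A[(r ∨ q) U r]) = {n0, n1, n5}
n2 ∉ Sat(A[(r ∨ q) U r]) = {n0, n1, n5}, so the formula does not hold at n2.

No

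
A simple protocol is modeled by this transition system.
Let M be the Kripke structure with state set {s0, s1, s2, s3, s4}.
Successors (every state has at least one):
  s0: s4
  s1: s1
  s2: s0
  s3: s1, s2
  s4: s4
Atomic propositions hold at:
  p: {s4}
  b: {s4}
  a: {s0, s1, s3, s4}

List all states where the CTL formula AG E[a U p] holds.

E[a U p]: least fixpoint, start Z0 = Sat(p) = {s4}, add states in Sat(a) with some successor in Z. Z1 = {s0, s4}; fixed.
Sat(E[a U p]) = {s0, s4}
AG E[a U p]: greatest fixpoint, start Z0 = {s0, s4}, keep only states in Sat with every successor in Z. Already a fixed point.
Sat(AG E[a U p]) = {s0, s4}

{s0, s4}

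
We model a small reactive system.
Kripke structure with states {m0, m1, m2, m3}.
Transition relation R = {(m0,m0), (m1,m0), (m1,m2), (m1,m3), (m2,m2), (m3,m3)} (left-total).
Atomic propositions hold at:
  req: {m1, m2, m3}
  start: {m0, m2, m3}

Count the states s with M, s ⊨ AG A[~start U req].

Sat(~start) = {m1}
A[~start U req]: least fixpoint, start Z0 = Sat(req) = {m1, m2, m3}, add states in Sat(~start) with every successor in Z. Already a fixed point.
Sat(A[~start U req]) = {m1, m2, m3}
AG A[~start U req]: greatest fixpoint, start Z0 = {m1, m2, m3}, keep only states in Sat with every successor in Z. Z1 = {m2, m3}; fixed.
Sat(AG A[~start U req]) = {m2, m3}
|Sat(AG A[~start U req])| = |{m2, m3}| = 2.

2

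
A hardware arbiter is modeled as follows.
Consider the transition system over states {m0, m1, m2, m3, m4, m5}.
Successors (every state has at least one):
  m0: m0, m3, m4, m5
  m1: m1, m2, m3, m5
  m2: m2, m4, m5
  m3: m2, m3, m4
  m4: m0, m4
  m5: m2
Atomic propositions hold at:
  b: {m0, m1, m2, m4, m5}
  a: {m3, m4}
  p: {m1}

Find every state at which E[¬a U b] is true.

{m0, m1, m2, m4, m5}

Sat(¬a) = {m0, m1, m2, m5}
E[¬a U b]: least fixpoint, start Z0 = Sat(b) = {m0, m1, m2, m4, m5}, add states in Sat(¬a) with some successor in Z. Already a fixed point.
Sat(E[¬a U b]) = {m0, m1, m2, m4, m5}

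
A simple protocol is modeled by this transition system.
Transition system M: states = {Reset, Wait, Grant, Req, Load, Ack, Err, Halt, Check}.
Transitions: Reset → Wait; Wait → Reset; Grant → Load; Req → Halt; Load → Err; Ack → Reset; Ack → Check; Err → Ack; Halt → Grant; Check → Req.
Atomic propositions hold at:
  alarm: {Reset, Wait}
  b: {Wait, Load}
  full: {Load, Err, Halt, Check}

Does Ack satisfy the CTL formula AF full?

AF full: least fixpoint, start Z0 = {Load, Err, Halt, Check}, add states with every successor in Z. Z1 = {Grant, Req, Load, Err, Halt, Check}; fixed.
Sat(AF full) = {Grant, Req, Load, Err, Halt, Check}
Ack ∉ Sat(AF full) = {Grant, Req, Load, Err, Halt, Check}, so the formula does not hold at Ack.

No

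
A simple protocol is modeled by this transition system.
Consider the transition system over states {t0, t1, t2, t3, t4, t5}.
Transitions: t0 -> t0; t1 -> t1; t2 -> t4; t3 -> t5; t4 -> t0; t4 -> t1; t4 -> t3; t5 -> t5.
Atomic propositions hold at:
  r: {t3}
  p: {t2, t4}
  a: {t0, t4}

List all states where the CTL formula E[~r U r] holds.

{t2, t3, t4}

Sat(~r) = {t0, t1, t2, t4, t5}
E[~r U r]: least fixpoint, start Z0 = Sat(r) = {t3}, add states in Sat(~r) with some successor in Z. Z1 = {t3, t4}; Z2 = {t2, t3, t4}; fixed.
Sat(E[~r U r]) = {t2, t3, t4}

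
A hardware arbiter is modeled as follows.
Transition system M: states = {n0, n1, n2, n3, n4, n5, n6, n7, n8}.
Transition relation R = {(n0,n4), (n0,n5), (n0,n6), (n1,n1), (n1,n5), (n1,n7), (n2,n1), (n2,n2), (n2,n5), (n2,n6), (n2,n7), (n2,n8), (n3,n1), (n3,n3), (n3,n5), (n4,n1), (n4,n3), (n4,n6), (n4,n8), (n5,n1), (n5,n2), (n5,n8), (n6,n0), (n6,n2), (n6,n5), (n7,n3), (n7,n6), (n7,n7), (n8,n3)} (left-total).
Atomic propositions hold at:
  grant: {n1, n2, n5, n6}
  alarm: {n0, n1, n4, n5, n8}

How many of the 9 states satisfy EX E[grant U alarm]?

8

E[grant U alarm]: least fixpoint, start Z0 = Sat(alarm) = {n0, n1, n4, n5, n8}, add states in Sat(grant) with some successor in Z. Z1 = {n0, n1, n2, n4, n5, n6, n8}; fixed.
Sat(E[grant U alarm]) = {n0, n1, n2, n4, n5, n6, n8}
Sat(EX E[grant U alarm]) = {s : some successor in {n0, n1, n2, n4, n5, n6, n8}} = {n0, n1, n2, n3, n4, n5, n6, n7}
|Sat(EX E[grant U alarm])| = |{n0, n1, n2, n3, n4, n5, n6, n7}| = 8.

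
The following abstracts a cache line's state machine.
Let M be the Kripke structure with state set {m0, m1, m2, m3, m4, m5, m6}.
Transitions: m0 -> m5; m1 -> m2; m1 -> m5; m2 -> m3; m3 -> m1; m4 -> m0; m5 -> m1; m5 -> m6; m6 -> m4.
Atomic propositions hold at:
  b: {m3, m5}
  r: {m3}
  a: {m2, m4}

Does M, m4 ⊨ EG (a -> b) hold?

Sat(a -> b) = {m0, m1, m3, m5, m6}
EG (a -> b): greatest fixpoint, start Z0 = {m0, m1, m3, m5, m6}, keep only states in Sat with some successor in Z. Z1 = {m0, m1, m3, m5}; fixed.
Sat(EG (a -> b)) = {m0, m1, m3, m5}
m4 ∉ Sat(EG (a -> b)) = {m0, m1, m3, m5}, so the formula does not hold at m4.

No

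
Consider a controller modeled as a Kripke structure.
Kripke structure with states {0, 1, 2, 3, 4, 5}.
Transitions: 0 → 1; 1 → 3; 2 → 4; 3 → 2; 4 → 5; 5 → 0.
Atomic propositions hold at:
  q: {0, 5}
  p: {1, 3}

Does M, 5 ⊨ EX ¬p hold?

Sat(¬p) = {0, 2, 4, 5}
Sat(EX ¬p) = {s : some successor in {0, 2, 4, 5}} = {2, 3, 4, 5}
5 ∈ Sat(EX ¬p) = {2, 3, 4, 5}, so the formula holds at 5.

Yes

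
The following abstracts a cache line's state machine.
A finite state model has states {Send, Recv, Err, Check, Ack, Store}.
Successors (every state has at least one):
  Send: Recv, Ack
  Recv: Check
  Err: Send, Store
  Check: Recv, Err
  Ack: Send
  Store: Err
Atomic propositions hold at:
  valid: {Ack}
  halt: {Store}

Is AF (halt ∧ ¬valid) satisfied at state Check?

No

Sat(¬valid) = {Send, Recv, Err, Check, Store}
Sat(halt ∧ ¬valid) = {Store}
AF (halt ∧ ¬valid): least fixpoint, start Z0 = {Store}, add states with every successor in Z. Already a fixed point.
Sat(AF (halt ∧ ¬valid)) = {Store}
Check ∉ Sat(AF (halt ∧ ¬valid)) = {Store}, so the formula does not hold at Check.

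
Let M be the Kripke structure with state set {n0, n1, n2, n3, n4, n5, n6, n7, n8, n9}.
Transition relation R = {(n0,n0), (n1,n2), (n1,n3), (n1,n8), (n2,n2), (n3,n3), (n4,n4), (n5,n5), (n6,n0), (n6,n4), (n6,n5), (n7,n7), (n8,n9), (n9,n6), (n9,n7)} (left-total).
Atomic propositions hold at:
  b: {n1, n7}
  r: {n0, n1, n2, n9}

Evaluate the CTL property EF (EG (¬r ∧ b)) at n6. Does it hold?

Sat(¬r) = {n3, n4, n5, n6, n7, n8}
Sat(¬r ∧ b) = {n7}
EG (¬r ∧ b): greatest fixpoint, start Z0 = {n7}, keep only states in Sat with some successor in Z. Already a fixed point.
Sat(EG (¬r ∧ b)) = {n7}
EF (EG (¬r ∧ b)): least fixpoint, start Z0 = {n7}, add states with some successor in Z. Z1 = {n7, n9}; Z2 = {n7, n8, n9}; Z3 = {n1, n7, n8, n9}; fixed.
Sat(EF (EG (¬r ∧ b))) = {n1, n7, n8, n9}
n6 ∉ Sat(EF (EG (¬r ∧ b))) = {n1, n7, n8, n9}, so the formula does not hold at n6.

No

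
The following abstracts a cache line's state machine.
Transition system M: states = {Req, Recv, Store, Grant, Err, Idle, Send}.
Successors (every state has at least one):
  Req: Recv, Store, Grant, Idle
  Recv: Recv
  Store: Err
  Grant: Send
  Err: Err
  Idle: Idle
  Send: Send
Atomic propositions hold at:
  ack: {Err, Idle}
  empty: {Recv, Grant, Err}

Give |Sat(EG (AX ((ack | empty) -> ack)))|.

Sat(ack | empty) = {Recv, Grant, Err, Idle}
Sat((ack | empty) -> ack) = {Req, Store, Err, Idle, Send}
Sat(AX ((ack | empty) -> ack)) = {s : every successor in {Req, Store, Err, Idle, Send}} = {Store, Grant, Err, Idle, Send}
EG (AX ((ack | empty) -> ack)): greatest fixpoint, start Z0 = {Store, Grant, Err, Idle, Send}, keep only states in Sat with some successor in Z. Already a fixed point.
Sat(EG (AX ((ack | empty) -> ack))) = {Store, Grant, Err, Idle, Send}
|Sat(EG (AX ((ack | empty) -> ack)))| = |{Store, Grant, Err, Idle, Send}| = 5.

5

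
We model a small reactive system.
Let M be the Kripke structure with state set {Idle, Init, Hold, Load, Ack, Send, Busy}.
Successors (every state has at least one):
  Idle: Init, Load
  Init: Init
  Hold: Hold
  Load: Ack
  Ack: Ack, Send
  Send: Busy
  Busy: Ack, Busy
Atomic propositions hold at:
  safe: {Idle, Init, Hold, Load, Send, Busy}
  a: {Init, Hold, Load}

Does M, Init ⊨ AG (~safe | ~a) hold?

Sat(~safe) = {Ack}
Sat(~a) = {Idle, Ack, Send, Busy}
Sat(~safe | ~a) = {Idle, Ack, Send, Busy}
AG (~safe | ~a): greatest fixpoint, start Z0 = {Idle, Ack, Send, Busy}, keep only states in Sat with every successor in Z. Z1 = {Ack, Send, Busy}; fixed.
Sat(AG (~safe | ~a)) = {Ack, Send, Busy}
Init ∉ Sat(AG (~safe | ~a)) = {Ack, Send, Busy}, so the formula does not hold at Init.

No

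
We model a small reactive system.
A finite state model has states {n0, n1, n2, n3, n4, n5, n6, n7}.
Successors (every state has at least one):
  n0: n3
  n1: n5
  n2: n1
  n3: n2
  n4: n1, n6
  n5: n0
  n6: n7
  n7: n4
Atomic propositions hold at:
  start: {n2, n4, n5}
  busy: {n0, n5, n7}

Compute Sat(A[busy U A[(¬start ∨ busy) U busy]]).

{n0, n1, n5, n6, n7}

Sat(¬start) = {n0, n1, n3, n6, n7}
Sat(¬start ∨ busy) = {n0, n1, n3, n5, n6, n7}
A[(¬start ∨ busy) U busy]: least fixpoint, start Z0 = Sat(busy) = {n0, n5, n7}, add states in Sat(¬start ∨ busy) with every successor in Z. Z1 = {n0, n1, n5, n6, n7}; fixed.
Sat(A[(¬start ∨ busy) U busy]) = {n0, n1, n5, n6, n7}
A[busy U A[(¬start ∨ busy) U busy]]: least fixpoint, start Z0 = Sat(A[(¬start ∨ busy) U busy]) = {n0, n1, n5, n6, n7}, add states in Sat(busy) with every successor in Z. Already a fixed point.
Sat(A[busy U A[(¬start ∨ busy) U busy]]) = {n0, n1, n5, n6, n7}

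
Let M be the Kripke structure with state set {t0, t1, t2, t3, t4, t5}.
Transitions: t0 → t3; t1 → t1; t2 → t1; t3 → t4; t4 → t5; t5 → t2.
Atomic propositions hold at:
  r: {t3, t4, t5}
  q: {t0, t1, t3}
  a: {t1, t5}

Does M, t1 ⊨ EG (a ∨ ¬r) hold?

Yes

Sat(¬r) = {t0, t1, t2}
Sat(a ∨ ¬r) = {t0, t1, t2, t5}
EG (a ∨ ¬r): greatest fixpoint, start Z0 = {t0, t1, t2, t5}, keep only states in Sat with some successor in Z. Z1 = {t1, t2, t5}; fixed.
Sat(EG (a ∨ ¬r)) = {t1, t2, t5}
t1 ∈ Sat(EG (a ∨ ¬r)) = {t1, t2, t5}, so the formula holds at t1.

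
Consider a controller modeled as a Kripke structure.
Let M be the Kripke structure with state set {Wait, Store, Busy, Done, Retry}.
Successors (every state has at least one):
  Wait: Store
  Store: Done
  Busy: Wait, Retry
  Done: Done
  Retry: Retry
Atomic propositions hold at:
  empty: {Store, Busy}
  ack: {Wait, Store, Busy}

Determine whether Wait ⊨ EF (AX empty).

Yes

Sat(AX empty) = {s : every successor in {Store, Busy}} = {Wait}
EF (AX empty): least fixpoint, start Z0 = {Wait}, add states with some successor in Z. Z1 = {Wait, Busy}; fixed.
Sat(EF (AX empty)) = {Wait, Busy}
Wait ∈ Sat(EF (AX empty)) = {Wait, Busy}, so the formula holds at Wait.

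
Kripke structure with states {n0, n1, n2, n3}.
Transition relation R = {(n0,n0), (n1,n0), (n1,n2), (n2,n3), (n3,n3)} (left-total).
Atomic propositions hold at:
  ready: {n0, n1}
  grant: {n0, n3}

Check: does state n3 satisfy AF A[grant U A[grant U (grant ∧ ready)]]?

Sat(grant ∧ ready) = {n0}
A[grant U (grant ∧ ready)]: least fixpoint, start Z0 = Sat((grant ∧ ready)) = {n0}, add states in Sat(grant) with every successor in Z. Already a fixed point.
Sat(A[grant U (grant ∧ ready)]) = {n0}
A[grant U A[grant U (grant ∧ ready)]]: least fixpoint, start Z0 = Sat(A[grant U (grant ∧ ready)]) = {n0}, add states in Sat(grant) with every successor in Z. Already a fixed point.
Sat(A[grant U A[grant U (grant ∧ ready)]]) = {n0}
AF A[grant U A[grant U (grant ∧ ready)]]: least fixpoint, start Z0 = {n0}, add states with every successor in Z. Already a fixed point.
Sat(AF A[grant U A[grant U (grant ∧ ready)]]) = {n0}
n3 ∉ Sat(AF A[grant U A[grant U (grant ∧ ready)]]) = {n0}, so the formula does not hold at n3.

No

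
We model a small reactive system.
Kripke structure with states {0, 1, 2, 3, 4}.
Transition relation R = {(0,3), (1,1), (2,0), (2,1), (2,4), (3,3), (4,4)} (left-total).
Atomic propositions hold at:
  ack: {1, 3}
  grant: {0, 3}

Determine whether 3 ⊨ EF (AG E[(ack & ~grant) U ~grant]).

No

Sat(~grant) = {1, 2, 4}
Sat(ack & ~grant) = {1}
E[(ack & ~grant) U ~grant]: least fixpoint, start Z0 = Sat(~grant) = {1, 2, 4}, add states in Sat(ack & ~grant) with some successor in Z. Already a fixed point.
Sat(E[(ack & ~grant) U ~grant]) = {1, 2, 4}
AG E[(ack & ~grant) U ~grant]: greatest fixpoint, start Z0 = {1, 2, 4}, keep only states in Sat with every successor in Z. Z1 = {1, 4}; fixed.
Sat(AG E[(ack & ~grant) U ~grant]) = {1, 4}
EF (AG E[(ack & ~grant) U ~grant]): least fixpoint, start Z0 = {1, 4}, add states with some successor in Z. Z1 = {1, 2, 4}; fixed.
Sat(EF (AG E[(ack & ~grant) U ~grant])) = {1, 2, 4}
3 ∉ Sat(EF (AG E[(ack & ~grant) U ~grant])) = {1, 2, 4}, so the formula does not hold at 3.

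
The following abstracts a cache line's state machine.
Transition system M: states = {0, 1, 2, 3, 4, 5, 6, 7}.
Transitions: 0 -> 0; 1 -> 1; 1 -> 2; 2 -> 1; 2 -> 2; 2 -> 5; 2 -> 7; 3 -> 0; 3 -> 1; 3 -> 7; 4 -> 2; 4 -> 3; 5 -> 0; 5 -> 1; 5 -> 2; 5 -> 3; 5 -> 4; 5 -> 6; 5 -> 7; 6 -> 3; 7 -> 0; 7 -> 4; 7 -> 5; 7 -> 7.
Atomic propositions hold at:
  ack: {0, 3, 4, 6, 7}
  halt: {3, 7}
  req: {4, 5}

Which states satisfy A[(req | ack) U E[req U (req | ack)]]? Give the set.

Sat(req | ack) = {0, 3, 4, 5, 6, 7}
E[req U (req | ack)]: least fixpoint, start Z0 = Sat((req | ack)) = {0, 3, 4, 5, 6, 7}, add states in Sat(req) with some successor in Z. Already a fixed point.
Sat(E[req U (req | ack)]) = {0, 3, 4, 5, 6, 7}
A[(req | ack) U E[req U (req | ack)]]: least fixpoint, start Z0 = Sat(E[req U (req | ack)]) = {0, 3, 4, 5, 6, 7}, add states in Sat(req | ack) with every successor in Z. Already a fixed point.
Sat(A[(req | ack) U E[req U (req | ack)]]) = {0, 3, 4, 5, 6, 7}

{0, 3, 4, 5, 6, 7}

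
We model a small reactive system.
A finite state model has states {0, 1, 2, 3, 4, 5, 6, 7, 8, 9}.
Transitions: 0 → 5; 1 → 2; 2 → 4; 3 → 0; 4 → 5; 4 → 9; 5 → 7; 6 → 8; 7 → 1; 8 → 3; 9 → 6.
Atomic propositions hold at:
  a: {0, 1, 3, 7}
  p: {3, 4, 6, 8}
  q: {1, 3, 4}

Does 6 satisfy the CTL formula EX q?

No

Sat(EX q) = {s : some successor in {1, 3, 4}} = {2, 7, 8}
6 ∉ Sat(EX q) = {2, 7, 8}, so the formula does not hold at 6.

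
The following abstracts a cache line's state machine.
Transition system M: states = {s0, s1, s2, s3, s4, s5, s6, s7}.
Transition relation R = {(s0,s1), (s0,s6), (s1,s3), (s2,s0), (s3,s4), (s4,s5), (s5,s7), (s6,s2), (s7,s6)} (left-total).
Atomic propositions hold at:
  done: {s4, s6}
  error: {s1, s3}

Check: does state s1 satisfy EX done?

Sat(EX done) = {s : some successor in {s4, s6}} = {s0, s3, s7}
s1 ∉ Sat(EX done) = {s0, s3, s7}, so the formula does not hold at s1.

No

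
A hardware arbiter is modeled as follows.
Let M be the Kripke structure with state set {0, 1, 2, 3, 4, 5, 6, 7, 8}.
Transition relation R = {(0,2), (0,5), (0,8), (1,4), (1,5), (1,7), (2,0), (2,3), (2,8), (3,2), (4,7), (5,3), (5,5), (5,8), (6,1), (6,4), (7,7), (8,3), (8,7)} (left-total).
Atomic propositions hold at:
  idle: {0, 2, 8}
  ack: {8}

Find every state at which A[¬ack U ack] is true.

{8}

Sat(¬ack) = {0, 1, 2, 3, 4, 5, 6, 7}
A[¬ack U ack]: least fixpoint, start Z0 = Sat(ack) = {8}, add states in Sat(¬ack) with every successor in Z. Already a fixed point.
Sat(A[¬ack U ack]) = {8}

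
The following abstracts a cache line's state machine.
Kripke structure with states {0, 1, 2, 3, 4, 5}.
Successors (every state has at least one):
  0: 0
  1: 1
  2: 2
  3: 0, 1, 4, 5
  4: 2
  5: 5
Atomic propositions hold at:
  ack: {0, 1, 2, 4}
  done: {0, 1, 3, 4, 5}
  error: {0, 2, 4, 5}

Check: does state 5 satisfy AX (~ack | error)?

Sat(~ack) = {3, 5}
Sat(~ack | error) = {0, 2, 3, 4, 5}
Sat(AX (~ack | error)) = {s : every successor in {0, 2, 3, 4, 5}} = {0, 2, 4, 5}
5 ∈ Sat(AX (~ack | error)) = {0, 2, 4, 5}, so the formula holds at 5.

Yes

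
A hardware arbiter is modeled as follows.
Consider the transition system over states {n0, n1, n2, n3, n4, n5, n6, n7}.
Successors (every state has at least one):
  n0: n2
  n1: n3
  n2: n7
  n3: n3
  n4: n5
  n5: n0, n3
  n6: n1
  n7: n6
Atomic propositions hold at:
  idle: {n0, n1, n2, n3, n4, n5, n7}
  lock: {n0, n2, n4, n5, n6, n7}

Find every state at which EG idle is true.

EG idle: greatest fixpoint, start Z0 = {n0, n1, n2, n3, n4, n5, n7}, keep only states in Sat with some successor in Z. Z1 = {n0, n1, n2, n3, n4, n5}; Z2 = {n0, n1, n3, n4, n5}; Z3 = {n1, n3, n4, n5}; fixed.
Sat(EG idle) = {n1, n3, n4, n5}

{n1, n3, n4, n5}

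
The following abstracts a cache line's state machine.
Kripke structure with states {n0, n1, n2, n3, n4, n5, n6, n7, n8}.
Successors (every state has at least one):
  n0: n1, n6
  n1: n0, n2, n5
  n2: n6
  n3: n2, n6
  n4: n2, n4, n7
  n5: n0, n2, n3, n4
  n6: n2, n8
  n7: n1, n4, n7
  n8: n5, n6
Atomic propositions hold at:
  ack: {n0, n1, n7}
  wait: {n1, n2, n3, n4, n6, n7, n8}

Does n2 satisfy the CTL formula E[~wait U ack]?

No

Sat(~wait) = {n0, n5}
E[~wait U ack]: least fixpoint, start Z0 = Sat(ack) = {n0, n1, n7}, add states in Sat(~wait) with some successor in Z. Z1 = {n0, n1, n5, n7}; fixed.
Sat(E[~wait U ack]) = {n0, n1, n5, n7}
n2 ∉ Sat(E[~wait U ack]) = {n0, n1, n5, n7}, so the formula does not hold at n2.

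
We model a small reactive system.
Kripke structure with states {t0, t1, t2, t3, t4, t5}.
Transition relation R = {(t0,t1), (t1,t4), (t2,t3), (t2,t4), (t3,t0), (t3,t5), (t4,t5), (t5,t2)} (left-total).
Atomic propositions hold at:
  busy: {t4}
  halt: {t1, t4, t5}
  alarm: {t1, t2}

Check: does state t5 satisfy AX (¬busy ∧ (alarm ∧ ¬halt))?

Sat(¬busy) = {t0, t1, t2, t3, t5}
Sat(¬halt) = {t0, t2, t3}
Sat(alarm ∧ ¬halt) = {t2}
Sat(¬busy ∧ (alarm ∧ ¬halt)) = {t2}
Sat(AX (¬busy ∧ (alarm ∧ ¬halt))) = {s : every successor in {t2}} = {t5}
t5 ∈ Sat(AX (¬busy ∧ (alarm ∧ ¬halt))) = {t5}, so the formula holds at t5.

Yes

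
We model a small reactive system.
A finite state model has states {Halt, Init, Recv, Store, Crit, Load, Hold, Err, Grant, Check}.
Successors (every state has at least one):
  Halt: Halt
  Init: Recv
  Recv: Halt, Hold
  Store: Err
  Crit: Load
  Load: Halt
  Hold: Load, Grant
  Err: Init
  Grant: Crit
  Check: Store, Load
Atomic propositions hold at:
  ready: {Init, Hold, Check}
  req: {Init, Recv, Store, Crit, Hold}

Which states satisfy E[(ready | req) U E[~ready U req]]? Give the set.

Sat(ready | req) = {Init, Recv, Store, Crit, Hold, Check}
Sat(~ready) = {Halt, Recv, Store, Crit, Load, Err, Grant}
E[~ready U req]: least fixpoint, start Z0 = Sat(req) = {Init, Recv, Store, Crit, Hold}, add states in Sat(~ready) with some successor in Z. Z1 = {Init, Recv, Store, Crit, Hold, Err, Grant}; fixed.
Sat(E[~ready U req]) = {Init, Recv, Store, Crit, Hold, Err, Grant}
E[(ready | req) U E[~ready U req]]: least fixpoint, start Z0 = Sat(E[~ready U req]) = {Init, Recv, Store, Crit, Hold, Err, Grant}, add states in Sat(ready | req) with some successor in Z. Z1 = {Init, Recv, Store, Crit, Hold, Err, Grant, Check}; fixed.
Sat(E[(ready | req) U E[~ready U req]]) = {Init, Recv, Store, Crit, Hold, Err, Grant, Check}

{Init, Recv, Store, Crit, Hold, Err, Grant, Check}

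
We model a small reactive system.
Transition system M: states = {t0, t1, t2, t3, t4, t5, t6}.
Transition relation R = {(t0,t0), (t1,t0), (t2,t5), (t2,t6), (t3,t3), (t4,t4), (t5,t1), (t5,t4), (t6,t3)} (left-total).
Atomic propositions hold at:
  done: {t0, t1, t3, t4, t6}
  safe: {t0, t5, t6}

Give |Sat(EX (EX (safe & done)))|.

3

Sat(safe & done) = {t0, t6}
Sat(EX (safe & done)) = {s : some successor in {t0, t6}} = {t0, t1, t2}
Sat(EX (EX (safe & done))) = {s : some successor in {t0, t1, t2}} = {t0, t1, t5}
|Sat(EX (EX (safe & done)))| = |{t0, t1, t5}| = 3.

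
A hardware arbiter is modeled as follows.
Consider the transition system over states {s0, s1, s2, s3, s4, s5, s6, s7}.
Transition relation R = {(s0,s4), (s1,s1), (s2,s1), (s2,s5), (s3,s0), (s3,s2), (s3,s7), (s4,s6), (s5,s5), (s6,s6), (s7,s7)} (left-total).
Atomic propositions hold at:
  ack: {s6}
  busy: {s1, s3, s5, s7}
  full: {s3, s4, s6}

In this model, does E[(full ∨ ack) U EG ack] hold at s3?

No

Sat(full ∨ ack) = {s3, s4, s6}
EG ack: greatest fixpoint, start Z0 = {s6}, keep only states in Sat with some successor in Z. Already a fixed point.
Sat(EG ack) = {s6}
E[(full ∨ ack) U EG ack]: least fixpoint, start Z0 = Sat(EG ack) = {s6}, add states in Sat(full ∨ ack) with some successor in Z. Z1 = {s4, s6}; fixed.
Sat(E[(full ∨ ack) U EG ack]) = {s4, s6}
s3 ∉ Sat(E[(full ∨ ack) U EG ack]) = {s4, s6}, so the formula does not hold at s3.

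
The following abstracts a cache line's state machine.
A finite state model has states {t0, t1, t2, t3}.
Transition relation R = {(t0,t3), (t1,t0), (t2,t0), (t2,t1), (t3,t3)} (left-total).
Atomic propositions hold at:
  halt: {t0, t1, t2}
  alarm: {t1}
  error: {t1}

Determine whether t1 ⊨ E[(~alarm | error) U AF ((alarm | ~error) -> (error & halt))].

Sat(~alarm) = {t0, t2, t3}
Sat(~alarm | error) = {t0, t1, t2, t3}
Sat(~error) = {t0, t2, t3}
Sat(alarm | ~error) = {t0, t1, t2, t3}
Sat(error & halt) = {t1}
Sat((alarm | ~error) -> (error & halt)) = {t1}
AF ((alarm | ~error) -> (error & halt)): least fixpoint, start Z0 = {t1}, add states with every successor in Z. Already a fixed point.
Sat(AF ((alarm | ~error) -> (error & halt))) = {t1}
E[(~alarm | error) U AF ((alarm | ~error) -> (error & halt))]: least fixpoint, start Z0 = Sat(AF ((alarm | ~error) -> (error & halt))) = {t1}, add states in Sat(~alarm | error) with some successor in Z. Z1 = {t1, t2}; fixed.
Sat(E[(~alarm | error) U AF ((alarm | ~error) -> (error & halt))]) = {t1, t2}
t1 ∈ Sat(E[(~alarm | error) U AF ((alarm | ~error) -> (error & halt))]) = {t1, t2}, so the formula holds at t1.

Yes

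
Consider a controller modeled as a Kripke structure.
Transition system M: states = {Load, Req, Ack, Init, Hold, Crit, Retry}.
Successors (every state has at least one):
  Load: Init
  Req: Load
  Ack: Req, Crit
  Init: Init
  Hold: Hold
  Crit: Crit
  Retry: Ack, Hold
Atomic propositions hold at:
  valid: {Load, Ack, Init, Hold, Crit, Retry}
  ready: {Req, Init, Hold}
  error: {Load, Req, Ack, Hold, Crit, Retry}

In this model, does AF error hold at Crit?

Yes

AF error: least fixpoint, start Z0 = {Load, Req, Ack, Hold, Crit, Retry}, add states with every successor in Z. Already a fixed point.
Sat(AF error) = {Load, Req, Ack, Hold, Crit, Retry}
Crit ∈ Sat(AF error) = {Load, Req, Ack, Hold, Crit, Retry}, so the formula holds at Crit.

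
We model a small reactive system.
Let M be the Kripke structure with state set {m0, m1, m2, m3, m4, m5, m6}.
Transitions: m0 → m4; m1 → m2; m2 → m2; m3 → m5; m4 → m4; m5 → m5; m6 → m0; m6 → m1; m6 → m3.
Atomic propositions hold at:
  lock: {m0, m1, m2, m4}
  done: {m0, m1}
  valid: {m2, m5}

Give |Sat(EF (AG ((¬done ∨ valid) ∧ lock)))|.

5

Sat(¬done) = {m2, m3, m4, m5, m6}
Sat(¬done ∨ valid) = {m2, m3, m4, m5, m6}
Sat((¬done ∨ valid) ∧ lock) = {m2, m4}
AG ((¬done ∨ valid) ∧ lock): greatest fixpoint, start Z0 = {m2, m4}, keep only states in Sat with every successor in Z. Already a fixed point.
Sat(AG ((¬done ∨ valid) ∧ lock)) = {m2, m4}
EF (AG ((¬done ∨ valid) ∧ lock)): least fixpoint, start Z0 = {m2, m4}, add states with some successor in Z. Z1 = {m0, m1, m2, m4}; Z2 = {m0, m1, m2, m4, m6}; fixed.
Sat(EF (AG ((¬done ∨ valid) ∧ lock))) = {m0, m1, m2, m4, m6}
|Sat(EF (AG ((¬done ∨ valid) ∧ lock)))| = |{m0, m1, m2, m4, m6}| = 5.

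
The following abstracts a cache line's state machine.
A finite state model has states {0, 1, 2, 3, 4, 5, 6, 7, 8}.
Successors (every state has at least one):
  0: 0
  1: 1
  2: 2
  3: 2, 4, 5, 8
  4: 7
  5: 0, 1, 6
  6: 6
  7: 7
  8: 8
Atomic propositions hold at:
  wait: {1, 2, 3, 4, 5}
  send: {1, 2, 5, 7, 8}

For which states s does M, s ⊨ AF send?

{1, 2, 3, 4, 5, 7, 8}

AF send: least fixpoint, start Z0 = {1, 2, 5, 7, 8}, add states with every successor in Z. Z1 = {1, 2, 4, 5, 7, 8}; Z2 = {1, 2, 3, 4, 5, 7, 8}; fixed.
Sat(AF send) = {1, 2, 3, 4, 5, 7, 8}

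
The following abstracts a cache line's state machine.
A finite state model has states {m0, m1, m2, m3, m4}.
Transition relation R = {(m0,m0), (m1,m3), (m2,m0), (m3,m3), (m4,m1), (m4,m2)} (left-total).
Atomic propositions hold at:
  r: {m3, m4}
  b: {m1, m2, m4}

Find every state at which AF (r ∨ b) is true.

Sat(r ∨ b) = {m1, m2, m3, m4}
AF (r ∨ b): least fixpoint, start Z0 = {m1, m2, m3, m4}, add states with every successor in Z. Already a fixed point.
Sat(AF (r ∨ b)) = {m1, m2, m3, m4}

{m1, m2, m3, m4}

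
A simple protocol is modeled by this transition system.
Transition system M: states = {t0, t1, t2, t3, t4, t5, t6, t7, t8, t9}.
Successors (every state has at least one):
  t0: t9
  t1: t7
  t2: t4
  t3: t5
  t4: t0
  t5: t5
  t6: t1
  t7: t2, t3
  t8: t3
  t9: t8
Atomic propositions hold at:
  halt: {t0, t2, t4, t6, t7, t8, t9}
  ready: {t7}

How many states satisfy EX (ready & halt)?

Sat(ready & halt) = {t7}
Sat(EX (ready & halt)) = {s : some successor in {t7}} = {t1}
|Sat(EX (ready & halt))| = |{t1}| = 1.

1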